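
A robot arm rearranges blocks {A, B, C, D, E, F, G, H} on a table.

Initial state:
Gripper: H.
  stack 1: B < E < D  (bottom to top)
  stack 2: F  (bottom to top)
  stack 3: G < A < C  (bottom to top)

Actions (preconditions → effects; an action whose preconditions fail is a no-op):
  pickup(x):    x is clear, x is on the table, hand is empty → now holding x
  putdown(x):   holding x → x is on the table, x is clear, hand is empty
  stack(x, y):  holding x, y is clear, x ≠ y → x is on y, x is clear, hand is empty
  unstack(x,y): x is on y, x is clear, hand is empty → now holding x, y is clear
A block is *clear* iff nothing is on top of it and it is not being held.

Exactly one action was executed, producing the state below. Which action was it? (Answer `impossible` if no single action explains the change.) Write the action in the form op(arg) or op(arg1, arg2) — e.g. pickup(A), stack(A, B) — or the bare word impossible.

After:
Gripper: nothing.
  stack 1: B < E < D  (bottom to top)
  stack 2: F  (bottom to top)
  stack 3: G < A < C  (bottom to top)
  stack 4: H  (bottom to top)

target: towers=[B/E/D; F; G/A/C; H] holding=-
        putdown(H) → towers=[B/E/D; F; G/A/C; H] holding=-  ← match
       stack(H, F) → towers=[B/E/D; F/H; G/A/C] holding=-
       stack(H, D) → towers=[B/E/D/H; F; G/A/C] holding=-
       stack(H, C) → towers=[B/E/D; F; G/A/C/H] holding=-

putdown(H)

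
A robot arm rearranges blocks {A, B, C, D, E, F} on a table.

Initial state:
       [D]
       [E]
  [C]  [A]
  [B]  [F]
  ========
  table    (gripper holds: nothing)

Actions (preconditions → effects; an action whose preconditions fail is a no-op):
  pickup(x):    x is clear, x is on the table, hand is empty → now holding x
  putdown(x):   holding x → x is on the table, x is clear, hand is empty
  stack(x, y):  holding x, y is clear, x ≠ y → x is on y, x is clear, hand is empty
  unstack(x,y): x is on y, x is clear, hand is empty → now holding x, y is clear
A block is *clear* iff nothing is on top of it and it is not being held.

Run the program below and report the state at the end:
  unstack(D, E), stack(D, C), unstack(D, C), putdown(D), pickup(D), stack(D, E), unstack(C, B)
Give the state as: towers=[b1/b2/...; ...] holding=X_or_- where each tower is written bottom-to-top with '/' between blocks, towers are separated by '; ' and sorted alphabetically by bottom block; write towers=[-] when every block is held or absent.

step 1 (unstack(D, E)): towers=[B/C; F/A/E] holding=D
step 2 (stack(D, C)): towers=[B/C/D; F/A/E] holding=-
step 3 (unstack(D, C)): towers=[B/C; F/A/E] holding=D
step 4 (putdown(D)): towers=[B/C; D; F/A/E] holding=-
step 5 (pickup(D)): towers=[B/C; F/A/E] holding=D
step 6 (stack(D, E)): towers=[B/C; F/A/E/D] holding=-
step 7 (unstack(C, B)): towers=[B; F/A/E/D] holding=C

towers=[B; F/A/E/D] holding=C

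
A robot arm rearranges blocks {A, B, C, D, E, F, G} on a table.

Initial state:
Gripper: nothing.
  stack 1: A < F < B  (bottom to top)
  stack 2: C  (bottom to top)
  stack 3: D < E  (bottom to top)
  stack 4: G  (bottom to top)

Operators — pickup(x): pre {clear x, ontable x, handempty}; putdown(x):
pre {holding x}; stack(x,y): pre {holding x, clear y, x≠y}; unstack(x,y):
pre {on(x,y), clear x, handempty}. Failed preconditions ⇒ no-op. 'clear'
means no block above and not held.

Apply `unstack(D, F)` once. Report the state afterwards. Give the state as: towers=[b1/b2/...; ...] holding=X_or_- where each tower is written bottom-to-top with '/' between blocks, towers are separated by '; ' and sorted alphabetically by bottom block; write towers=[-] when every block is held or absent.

before: towers=[A/F/B; C; D/E; G] holding=-
pre[unstack(D, F)]: on(D,F) no, clear(D) no, handempty yes
on(D,F), clear(D) unmet → unstack(D, F) is a no-op
after:  towers=[A/F/B; C; D/E; G] holding=-

towers=[A/F/B; C; D/E; G] holding=-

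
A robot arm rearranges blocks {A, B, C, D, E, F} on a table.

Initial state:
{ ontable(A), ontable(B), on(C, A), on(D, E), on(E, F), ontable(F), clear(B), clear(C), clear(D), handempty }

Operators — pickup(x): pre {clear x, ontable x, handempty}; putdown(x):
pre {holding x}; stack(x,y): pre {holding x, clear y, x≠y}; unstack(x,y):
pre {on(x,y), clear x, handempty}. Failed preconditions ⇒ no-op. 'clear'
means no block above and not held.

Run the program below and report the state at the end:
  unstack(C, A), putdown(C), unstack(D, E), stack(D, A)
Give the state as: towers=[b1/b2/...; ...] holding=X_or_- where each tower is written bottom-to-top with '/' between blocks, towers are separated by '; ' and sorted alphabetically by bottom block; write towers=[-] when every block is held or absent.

step 1 (unstack(C, A)): towers=[A; B; F/E/D] holding=C
step 2 (putdown(C)): towers=[A; B; C; F/E/D] holding=-
step 3 (unstack(D, E)): towers=[A; B; C; F/E] holding=D
step 4 (stack(D, A)): towers=[A/D; B; C; F/E] holding=-

towers=[A/D; B; C; F/E] holding=-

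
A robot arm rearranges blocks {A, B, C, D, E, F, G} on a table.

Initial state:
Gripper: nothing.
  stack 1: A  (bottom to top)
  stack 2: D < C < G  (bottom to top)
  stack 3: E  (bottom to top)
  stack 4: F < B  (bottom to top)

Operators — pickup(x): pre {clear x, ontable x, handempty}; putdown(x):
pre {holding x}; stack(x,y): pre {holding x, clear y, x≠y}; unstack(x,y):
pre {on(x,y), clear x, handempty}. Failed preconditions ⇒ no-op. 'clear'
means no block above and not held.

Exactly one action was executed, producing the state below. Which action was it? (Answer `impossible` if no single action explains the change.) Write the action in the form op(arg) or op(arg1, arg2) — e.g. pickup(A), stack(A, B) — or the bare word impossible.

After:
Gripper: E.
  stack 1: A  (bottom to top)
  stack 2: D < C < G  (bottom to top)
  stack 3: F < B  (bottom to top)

pickup(E)

target: towers=[A; D/C/G; F/B] holding=E
     unstack(B, F) → towers=[A; D/C/G; E; F] holding=B
     unstack(G, C) → towers=[A; D/C; E; F/B] holding=G
         pickup(A) → towers=[D/C/G; E; F/B] holding=A
         pickup(E) → towers=[A; D/C/G; F/B] holding=E  ← match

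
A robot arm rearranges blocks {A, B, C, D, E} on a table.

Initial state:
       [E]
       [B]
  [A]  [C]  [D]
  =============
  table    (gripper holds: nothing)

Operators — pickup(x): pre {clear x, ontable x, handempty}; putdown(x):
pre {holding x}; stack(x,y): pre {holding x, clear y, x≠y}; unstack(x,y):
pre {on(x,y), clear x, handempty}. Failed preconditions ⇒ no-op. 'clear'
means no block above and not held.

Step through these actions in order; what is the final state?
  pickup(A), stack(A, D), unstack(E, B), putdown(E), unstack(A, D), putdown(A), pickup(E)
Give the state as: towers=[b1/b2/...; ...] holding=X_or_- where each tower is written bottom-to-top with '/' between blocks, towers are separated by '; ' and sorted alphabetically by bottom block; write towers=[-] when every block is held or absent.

step 1 (pickup(A)): towers=[C/B/E; D] holding=A
step 2 (stack(A, D)): towers=[C/B/E; D/A] holding=-
step 3 (unstack(E, B)): towers=[C/B; D/A] holding=E
step 4 (putdown(E)): towers=[C/B; D/A; E] holding=-
step 5 (unstack(A, D)): towers=[C/B; D; E] holding=A
step 6 (putdown(A)): towers=[A; C/B; D; E] holding=-
step 7 (pickup(E)): towers=[A; C/B; D] holding=E

towers=[A; C/B; D] holding=E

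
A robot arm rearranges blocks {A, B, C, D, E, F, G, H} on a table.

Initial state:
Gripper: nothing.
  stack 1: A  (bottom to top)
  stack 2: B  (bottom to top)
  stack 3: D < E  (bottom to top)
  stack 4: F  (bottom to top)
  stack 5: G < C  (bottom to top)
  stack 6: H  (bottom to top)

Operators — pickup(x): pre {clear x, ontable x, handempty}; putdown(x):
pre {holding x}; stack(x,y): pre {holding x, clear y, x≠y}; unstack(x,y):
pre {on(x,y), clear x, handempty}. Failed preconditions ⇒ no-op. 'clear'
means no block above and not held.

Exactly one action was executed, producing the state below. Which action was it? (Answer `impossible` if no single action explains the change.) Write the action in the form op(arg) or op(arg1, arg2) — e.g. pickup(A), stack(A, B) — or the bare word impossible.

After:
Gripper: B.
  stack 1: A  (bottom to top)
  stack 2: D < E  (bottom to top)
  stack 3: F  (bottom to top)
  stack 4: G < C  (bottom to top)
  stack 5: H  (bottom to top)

target: towers=[A; D/E; F; G/C; H] holding=B
         pickup(A) → towers=[B; D/E; F; G/C; H] holding=A
     unstack(E, D) → towers=[A; B; D; F; G/C; H] holding=E
         pickup(H) → towers=[A; B; D/E; F; G/C] holding=H
         pickup(B) → towers=[A; D/E; F; G/C; H] holding=B  ← match
         pickup(F) → towers=[A; B; D/E; G/C; H] holding=F
     unstack(C, G) → towers=[A; B; D/E; F; G; H] holding=C

pickup(B)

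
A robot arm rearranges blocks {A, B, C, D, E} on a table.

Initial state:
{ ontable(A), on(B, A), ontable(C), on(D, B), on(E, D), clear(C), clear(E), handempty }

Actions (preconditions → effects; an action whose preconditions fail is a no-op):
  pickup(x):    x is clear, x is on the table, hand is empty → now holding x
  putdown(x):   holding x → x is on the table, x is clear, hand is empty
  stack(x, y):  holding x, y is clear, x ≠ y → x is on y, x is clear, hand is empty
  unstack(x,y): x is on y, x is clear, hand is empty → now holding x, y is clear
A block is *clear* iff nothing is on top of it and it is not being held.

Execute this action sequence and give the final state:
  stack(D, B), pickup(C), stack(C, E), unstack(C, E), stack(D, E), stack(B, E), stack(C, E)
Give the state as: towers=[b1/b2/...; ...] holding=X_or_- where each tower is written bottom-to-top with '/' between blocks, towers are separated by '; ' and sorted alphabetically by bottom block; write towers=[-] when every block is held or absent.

step 1 (stack(D, B)) [no-op]: towers=[A/B/D/E; C] holding=-
step 2 (pickup(C)): towers=[A/B/D/E] holding=C
step 3 (stack(C, E)): towers=[A/B/D/E/C] holding=-
step 4 (unstack(C, E)): towers=[A/B/D/E] holding=C
step 5 (stack(D, E)) [no-op]: towers=[A/B/D/E] holding=C
step 6 (stack(B, E)) [no-op]: towers=[A/B/D/E] holding=C
step 7 (stack(C, E)): towers=[A/B/D/E/C] holding=-

towers=[A/B/D/E/C] holding=-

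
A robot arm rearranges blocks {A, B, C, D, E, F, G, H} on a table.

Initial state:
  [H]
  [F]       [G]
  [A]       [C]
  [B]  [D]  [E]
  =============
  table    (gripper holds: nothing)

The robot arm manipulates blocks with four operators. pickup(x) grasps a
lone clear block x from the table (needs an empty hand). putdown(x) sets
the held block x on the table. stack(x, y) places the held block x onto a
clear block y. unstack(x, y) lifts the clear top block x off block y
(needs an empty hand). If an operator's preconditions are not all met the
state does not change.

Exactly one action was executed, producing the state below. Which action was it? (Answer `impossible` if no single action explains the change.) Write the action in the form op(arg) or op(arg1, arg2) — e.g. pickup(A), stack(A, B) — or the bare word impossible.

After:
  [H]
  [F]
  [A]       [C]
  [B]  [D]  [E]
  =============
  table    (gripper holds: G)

target: towers=[B/A/F/H; D; E/C] holding=G
     unstack(G, C) → towers=[B/A/F/H; D; E/C] holding=G  ← match
     unstack(H, F) → towers=[B/A/F; D; E/C/G] holding=H
         pickup(D) → towers=[B/A/F/H; E/C/G] holding=D

unstack(G, C)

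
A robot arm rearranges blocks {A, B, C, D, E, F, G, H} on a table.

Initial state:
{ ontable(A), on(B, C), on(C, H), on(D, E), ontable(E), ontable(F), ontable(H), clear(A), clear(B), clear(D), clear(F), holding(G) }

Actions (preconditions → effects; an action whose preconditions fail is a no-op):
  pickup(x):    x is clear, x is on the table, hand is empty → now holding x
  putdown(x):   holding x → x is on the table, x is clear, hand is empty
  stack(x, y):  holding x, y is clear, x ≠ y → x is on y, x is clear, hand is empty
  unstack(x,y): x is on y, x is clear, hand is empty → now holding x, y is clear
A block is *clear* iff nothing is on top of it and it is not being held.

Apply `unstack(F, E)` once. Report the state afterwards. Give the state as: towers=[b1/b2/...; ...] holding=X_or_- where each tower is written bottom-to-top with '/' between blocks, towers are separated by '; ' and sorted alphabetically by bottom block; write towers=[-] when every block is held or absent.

before: towers=[A; E/D; F; H/C/B] holding=G
pre[unstack(F, E)]: on(F,E) ✗, clear(F) ✓, handempty ✗
on(F,E), handempty unmet → unstack(F, E) is a no-op
after:  towers=[A; E/D; F; H/C/B] holding=G

towers=[A; E/D; F; H/C/B] holding=G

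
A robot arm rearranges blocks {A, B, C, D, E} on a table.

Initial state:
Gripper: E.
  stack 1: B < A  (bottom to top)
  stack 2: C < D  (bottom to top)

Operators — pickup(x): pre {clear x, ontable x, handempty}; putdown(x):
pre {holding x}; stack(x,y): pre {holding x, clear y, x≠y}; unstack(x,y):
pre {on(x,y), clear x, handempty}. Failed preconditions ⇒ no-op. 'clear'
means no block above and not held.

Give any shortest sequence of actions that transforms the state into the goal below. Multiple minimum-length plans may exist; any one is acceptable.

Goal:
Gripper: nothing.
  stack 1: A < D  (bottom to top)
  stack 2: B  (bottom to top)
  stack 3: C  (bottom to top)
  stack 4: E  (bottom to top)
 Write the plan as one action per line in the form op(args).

putdown(E)
unstack(A, B)
putdown(A)
unstack(D, C)
stack(D, A)

step 1 (putdown(E)): towers=[B/A; C/D; E] holding=-
step 2 (unstack(A, B)): towers=[B; C/D; E] holding=A
step 3 (putdown(A)): towers=[A; B; C/D; E] holding=-
step 4 (unstack(D, C)): towers=[A; B; C; E] holding=D
step 5 (stack(D, A)): towers=[A/D; B; C; E] holding=-
goal check: towers=[A/D; B; C; E] holding=- — reached (length 5, optimal by BFS)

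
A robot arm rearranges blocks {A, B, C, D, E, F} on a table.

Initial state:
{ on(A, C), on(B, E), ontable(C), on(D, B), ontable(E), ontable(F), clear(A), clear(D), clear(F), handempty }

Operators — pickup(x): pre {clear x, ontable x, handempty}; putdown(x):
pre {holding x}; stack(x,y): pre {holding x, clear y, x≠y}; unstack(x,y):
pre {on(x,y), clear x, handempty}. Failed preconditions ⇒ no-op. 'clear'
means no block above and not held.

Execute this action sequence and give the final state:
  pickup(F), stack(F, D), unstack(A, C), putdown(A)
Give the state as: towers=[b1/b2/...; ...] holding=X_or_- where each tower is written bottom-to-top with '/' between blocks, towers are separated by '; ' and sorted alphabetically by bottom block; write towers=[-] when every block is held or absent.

step 1 (pickup(F)): towers=[C/A; E/B/D] holding=F
step 2 (stack(F, D)): towers=[C/A; E/B/D/F] holding=-
step 3 (unstack(A, C)): towers=[C; E/B/D/F] holding=A
step 4 (putdown(A)): towers=[A; C; E/B/D/F] holding=-

towers=[A; C; E/B/D/F] holding=-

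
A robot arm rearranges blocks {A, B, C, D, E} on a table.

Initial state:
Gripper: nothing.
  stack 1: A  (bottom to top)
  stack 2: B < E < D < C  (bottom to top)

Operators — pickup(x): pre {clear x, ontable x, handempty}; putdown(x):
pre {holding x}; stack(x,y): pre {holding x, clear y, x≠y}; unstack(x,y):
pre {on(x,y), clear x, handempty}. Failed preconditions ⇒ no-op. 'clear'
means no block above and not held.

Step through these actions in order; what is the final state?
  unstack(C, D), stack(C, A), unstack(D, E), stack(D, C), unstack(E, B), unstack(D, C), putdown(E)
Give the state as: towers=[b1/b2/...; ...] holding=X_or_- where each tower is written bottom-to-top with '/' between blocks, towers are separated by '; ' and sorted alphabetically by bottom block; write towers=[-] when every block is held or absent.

towers=[A/C/D; B; E] holding=-

step 1 (unstack(C, D)): towers=[A; B/E/D] holding=C
step 2 (stack(C, A)): towers=[A/C; B/E/D] holding=-
step 3 (unstack(D, E)): towers=[A/C; B/E] holding=D
step 4 (stack(D, C)): towers=[A/C/D; B/E] holding=-
step 5 (unstack(E, B)): towers=[A/C/D; B] holding=E
step 6 (unstack(D, C)) [no-op]: towers=[A/C/D; B] holding=E
step 7 (putdown(E)): towers=[A/C/D; B; E] holding=-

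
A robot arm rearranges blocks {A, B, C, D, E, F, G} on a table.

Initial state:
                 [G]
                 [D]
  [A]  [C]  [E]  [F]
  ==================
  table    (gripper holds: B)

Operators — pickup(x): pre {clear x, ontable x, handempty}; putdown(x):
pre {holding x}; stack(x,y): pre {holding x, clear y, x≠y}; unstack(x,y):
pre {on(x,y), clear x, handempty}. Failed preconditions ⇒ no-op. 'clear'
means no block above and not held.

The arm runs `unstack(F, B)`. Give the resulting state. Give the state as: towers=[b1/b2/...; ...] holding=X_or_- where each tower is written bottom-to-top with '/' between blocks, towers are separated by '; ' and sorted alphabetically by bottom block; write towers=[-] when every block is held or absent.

towers=[A; C; E; F/D/G] holding=B

before: towers=[A; C; E; F/D/G] holding=B
pre[unstack(F, B)]: on(F,B) ✗, clear(F) ✗, handempty ✗
on(F,B), clear(F), handempty unmet → unstack(F, B) is a no-op
after:  towers=[A; C; E; F/D/G] holding=B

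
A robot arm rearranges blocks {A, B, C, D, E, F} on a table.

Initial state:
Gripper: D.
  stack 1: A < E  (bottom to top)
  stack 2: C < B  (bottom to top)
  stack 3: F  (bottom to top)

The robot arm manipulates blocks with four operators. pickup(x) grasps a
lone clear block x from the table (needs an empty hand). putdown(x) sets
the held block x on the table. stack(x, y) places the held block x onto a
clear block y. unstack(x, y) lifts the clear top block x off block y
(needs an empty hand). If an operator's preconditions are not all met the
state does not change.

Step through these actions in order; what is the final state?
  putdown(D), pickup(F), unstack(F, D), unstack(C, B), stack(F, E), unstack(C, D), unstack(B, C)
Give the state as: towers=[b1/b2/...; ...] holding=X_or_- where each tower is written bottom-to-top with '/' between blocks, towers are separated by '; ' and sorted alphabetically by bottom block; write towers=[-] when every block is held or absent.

towers=[A/E/F; C; D] holding=B

step 1 (putdown(D)): towers=[A/E; C/B; D; F] holding=-
step 2 (pickup(F)): towers=[A/E; C/B; D] holding=F
step 3 (unstack(F, D)) [no-op]: towers=[A/E; C/B; D] holding=F
step 4 (unstack(C, B)) [no-op]: towers=[A/E; C/B; D] holding=F
step 5 (stack(F, E)): towers=[A/E/F; C/B; D] holding=-
step 6 (unstack(C, D)) [no-op]: towers=[A/E/F; C/B; D] holding=-
step 7 (unstack(B, C)): towers=[A/E/F; C; D] holding=B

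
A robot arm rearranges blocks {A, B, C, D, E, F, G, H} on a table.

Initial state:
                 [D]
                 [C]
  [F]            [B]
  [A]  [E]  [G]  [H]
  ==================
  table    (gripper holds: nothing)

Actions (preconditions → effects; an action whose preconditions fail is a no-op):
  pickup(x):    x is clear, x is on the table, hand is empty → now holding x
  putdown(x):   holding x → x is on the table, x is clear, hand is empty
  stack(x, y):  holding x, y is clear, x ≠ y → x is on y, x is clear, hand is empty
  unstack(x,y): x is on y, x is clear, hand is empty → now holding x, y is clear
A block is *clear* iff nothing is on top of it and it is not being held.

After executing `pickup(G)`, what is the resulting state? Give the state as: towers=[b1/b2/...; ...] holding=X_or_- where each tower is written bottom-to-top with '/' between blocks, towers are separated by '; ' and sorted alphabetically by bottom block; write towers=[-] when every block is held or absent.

before: towers=[A/F; E; G; H/B/C/D] holding=-
pre[pickup(G)]: clear(G) yes, ontable(G) yes, handempty yes
all met → apply pickup(G)
after:  towers=[A/F; E; H/B/C/D] holding=G

towers=[A/F; E; H/B/C/D] holding=G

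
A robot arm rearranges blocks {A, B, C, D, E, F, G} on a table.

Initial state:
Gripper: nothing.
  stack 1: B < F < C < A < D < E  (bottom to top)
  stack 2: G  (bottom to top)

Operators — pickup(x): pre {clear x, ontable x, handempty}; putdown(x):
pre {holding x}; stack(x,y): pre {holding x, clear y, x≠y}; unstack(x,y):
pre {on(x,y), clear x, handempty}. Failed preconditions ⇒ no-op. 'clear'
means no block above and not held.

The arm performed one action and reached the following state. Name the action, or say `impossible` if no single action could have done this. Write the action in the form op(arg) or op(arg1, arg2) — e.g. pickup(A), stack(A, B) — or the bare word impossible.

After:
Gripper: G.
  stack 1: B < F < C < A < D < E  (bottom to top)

pickup(G)

target: towers=[B/F/C/A/D/E] holding=G
         pickup(G) → towers=[B/F/C/A/D/E] holding=G  ← match
     unstack(E, D) → towers=[B/F/C/A/D; G] holding=E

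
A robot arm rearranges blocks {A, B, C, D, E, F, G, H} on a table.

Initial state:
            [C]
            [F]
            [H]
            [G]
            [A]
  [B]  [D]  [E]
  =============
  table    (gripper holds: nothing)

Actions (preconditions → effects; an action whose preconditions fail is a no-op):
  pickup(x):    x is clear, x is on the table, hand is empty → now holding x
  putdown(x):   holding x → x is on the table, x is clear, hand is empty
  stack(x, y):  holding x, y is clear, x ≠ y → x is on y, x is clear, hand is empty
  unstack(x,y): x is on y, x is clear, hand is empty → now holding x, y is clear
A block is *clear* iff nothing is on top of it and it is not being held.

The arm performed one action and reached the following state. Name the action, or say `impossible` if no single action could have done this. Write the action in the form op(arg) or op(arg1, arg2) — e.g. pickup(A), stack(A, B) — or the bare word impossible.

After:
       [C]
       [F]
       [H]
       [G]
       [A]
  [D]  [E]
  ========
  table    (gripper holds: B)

target: towers=[D; E/A/G/H/F/C] holding=B
         pickup(B) → towers=[D; E/A/G/H/F/C] holding=B  ← match
         pickup(D) → towers=[B; E/A/G/H/F/C] holding=D
     unstack(C, F) → towers=[B; D; E/A/G/H/F] holding=C

pickup(B)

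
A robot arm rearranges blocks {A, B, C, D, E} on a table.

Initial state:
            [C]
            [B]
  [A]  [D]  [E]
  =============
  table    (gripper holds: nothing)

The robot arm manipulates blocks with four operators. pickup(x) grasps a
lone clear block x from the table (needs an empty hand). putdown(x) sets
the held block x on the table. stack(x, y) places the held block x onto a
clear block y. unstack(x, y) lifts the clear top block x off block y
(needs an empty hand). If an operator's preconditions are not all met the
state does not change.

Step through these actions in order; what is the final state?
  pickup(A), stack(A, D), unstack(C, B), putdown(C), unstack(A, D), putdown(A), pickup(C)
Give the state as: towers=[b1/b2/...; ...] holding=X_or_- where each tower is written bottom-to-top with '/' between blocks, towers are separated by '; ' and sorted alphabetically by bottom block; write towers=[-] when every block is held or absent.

step 1 (pickup(A)): towers=[D; E/B/C] holding=A
step 2 (stack(A, D)): towers=[D/A; E/B/C] holding=-
step 3 (unstack(C, B)): towers=[D/A; E/B] holding=C
step 4 (putdown(C)): towers=[C; D/A; E/B] holding=-
step 5 (unstack(A, D)): towers=[C; D; E/B] holding=A
step 6 (putdown(A)): towers=[A; C; D; E/B] holding=-
step 7 (pickup(C)): towers=[A; D; E/B] holding=C

towers=[A; D; E/B] holding=C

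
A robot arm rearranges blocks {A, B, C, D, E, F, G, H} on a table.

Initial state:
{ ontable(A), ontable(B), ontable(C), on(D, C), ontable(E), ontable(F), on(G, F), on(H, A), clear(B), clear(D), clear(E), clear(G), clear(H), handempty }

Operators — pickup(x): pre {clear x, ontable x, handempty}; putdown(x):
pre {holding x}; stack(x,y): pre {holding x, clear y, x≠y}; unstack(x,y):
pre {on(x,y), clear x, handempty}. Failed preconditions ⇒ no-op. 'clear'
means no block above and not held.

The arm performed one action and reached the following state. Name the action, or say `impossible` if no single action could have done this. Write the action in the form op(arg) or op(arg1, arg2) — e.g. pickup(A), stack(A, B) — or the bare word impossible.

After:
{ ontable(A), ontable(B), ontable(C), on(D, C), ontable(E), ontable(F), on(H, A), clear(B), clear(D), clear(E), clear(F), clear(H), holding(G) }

target: towers=[A/H; B; C/D; E; F] holding=G
     unstack(G, F) → towers=[A/H; B; C/D; E; F] holding=G  ← match
         pickup(E) → towers=[A/H; B; C/D; F/G] holding=E
     unstack(H, A) → towers=[A; B; C/D; E; F/G] holding=H
         pickup(B) → towers=[A/H; C/D; E; F/G] holding=B
     unstack(D, C) → towers=[A/H; B; C; E; F/G] holding=D

unstack(G, F)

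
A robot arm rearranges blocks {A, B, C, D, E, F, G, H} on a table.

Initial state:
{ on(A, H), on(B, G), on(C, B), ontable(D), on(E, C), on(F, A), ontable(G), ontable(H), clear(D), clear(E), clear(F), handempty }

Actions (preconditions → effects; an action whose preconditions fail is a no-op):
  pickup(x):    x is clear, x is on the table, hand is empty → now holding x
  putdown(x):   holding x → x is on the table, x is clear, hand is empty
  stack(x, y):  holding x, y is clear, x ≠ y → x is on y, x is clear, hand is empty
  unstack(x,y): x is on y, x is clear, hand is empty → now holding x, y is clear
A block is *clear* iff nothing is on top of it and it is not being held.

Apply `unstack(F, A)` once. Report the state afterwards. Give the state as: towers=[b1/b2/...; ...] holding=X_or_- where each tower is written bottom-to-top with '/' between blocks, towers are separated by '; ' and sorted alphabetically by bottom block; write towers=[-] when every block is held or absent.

towers=[D; G/B/C/E; H/A] holding=F

before: towers=[D; G/B/C/E; H/A/F] holding=-
pre[unstack(F, A)]: on(F,A) ✓, clear(F) ✓, handempty ✓
all met → apply unstack(F, A)
after:  towers=[D; G/B/C/E; H/A] holding=F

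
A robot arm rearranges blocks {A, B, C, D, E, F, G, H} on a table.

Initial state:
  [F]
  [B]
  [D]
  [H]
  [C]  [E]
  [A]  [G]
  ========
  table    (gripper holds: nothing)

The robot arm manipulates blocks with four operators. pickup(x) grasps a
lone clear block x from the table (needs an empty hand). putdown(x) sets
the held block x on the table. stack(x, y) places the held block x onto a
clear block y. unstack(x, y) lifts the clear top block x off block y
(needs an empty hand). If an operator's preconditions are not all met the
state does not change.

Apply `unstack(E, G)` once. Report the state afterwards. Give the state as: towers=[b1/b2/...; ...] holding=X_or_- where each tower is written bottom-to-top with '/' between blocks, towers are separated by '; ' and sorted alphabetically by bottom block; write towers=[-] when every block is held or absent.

towers=[A/C/H/D/B/F; G] holding=E

before: towers=[A/C/H/D/B/F; G/E] holding=-
pre[unstack(E, G)]: on(E,G) yes, clear(E) yes, handempty yes
all met → apply unstack(E, G)
after:  towers=[A/C/H/D/B/F; G] holding=E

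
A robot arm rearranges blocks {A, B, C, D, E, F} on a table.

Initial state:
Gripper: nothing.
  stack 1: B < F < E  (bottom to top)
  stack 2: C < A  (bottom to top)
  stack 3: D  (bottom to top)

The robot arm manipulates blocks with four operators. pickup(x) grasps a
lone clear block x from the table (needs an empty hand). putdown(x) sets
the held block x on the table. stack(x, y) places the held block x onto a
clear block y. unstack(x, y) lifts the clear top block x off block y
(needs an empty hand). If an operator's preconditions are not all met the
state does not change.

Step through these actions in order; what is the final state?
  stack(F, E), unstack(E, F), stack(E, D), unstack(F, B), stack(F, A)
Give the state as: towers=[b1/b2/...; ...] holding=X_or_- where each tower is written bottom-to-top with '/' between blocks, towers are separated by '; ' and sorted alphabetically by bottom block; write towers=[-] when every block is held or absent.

towers=[B; C/A/F; D/E] holding=-

step 1 (stack(F, E)) [no-op]: towers=[B/F/E; C/A; D] holding=-
step 2 (unstack(E, F)): towers=[B/F; C/A; D] holding=E
step 3 (stack(E, D)): towers=[B/F; C/A; D/E] holding=-
step 4 (unstack(F, B)): towers=[B; C/A; D/E] holding=F
step 5 (stack(F, A)): towers=[B; C/A/F; D/E] holding=-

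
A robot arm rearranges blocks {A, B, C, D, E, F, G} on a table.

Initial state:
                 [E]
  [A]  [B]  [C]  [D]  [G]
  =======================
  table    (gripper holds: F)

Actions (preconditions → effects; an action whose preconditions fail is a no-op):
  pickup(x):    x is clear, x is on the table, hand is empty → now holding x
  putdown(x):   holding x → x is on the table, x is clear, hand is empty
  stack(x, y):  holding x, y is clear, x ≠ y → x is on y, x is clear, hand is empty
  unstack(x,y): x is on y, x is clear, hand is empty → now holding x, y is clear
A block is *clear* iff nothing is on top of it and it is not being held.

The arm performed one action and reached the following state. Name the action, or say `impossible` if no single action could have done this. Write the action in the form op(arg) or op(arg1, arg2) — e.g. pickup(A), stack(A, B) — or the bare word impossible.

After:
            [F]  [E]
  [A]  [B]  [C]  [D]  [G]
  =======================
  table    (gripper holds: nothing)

target: towers=[A; B; C/F; D/E; G] holding=-
        putdown(F) → towers=[A; B; C; D/E; F; G] holding=-
       stack(F, B) → towers=[A; B/F; C; D/E; G] holding=-
       stack(F, G) → towers=[A; B; C; D/E; G/F] holding=-
       stack(F, A) → towers=[A/F; B; C; D/E; G] holding=-
       stack(F, E) → towers=[A; B; C; D/E/F; G] holding=-
       stack(F, C) → towers=[A; B; C/F; D/E; G] holding=-  ← match

stack(F, C)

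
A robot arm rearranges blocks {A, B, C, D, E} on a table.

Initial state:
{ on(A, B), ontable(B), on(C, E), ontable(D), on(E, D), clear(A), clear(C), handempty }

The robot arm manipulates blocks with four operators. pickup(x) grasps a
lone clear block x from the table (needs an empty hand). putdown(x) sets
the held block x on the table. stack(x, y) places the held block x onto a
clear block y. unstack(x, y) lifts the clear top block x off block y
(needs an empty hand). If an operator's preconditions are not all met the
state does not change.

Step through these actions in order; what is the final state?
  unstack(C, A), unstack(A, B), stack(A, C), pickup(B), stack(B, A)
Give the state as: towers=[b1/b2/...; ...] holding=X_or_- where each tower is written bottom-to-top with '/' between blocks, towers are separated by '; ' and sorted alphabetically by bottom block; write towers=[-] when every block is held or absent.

step 1 (unstack(C, A)) [no-op]: towers=[B/A; D/E/C] holding=-
step 2 (unstack(A, B)): towers=[B; D/E/C] holding=A
step 3 (stack(A, C)): towers=[B; D/E/C/A] holding=-
step 4 (pickup(B)): towers=[D/E/C/A] holding=B
step 5 (stack(B, A)): towers=[D/E/C/A/B] holding=-

towers=[D/E/C/A/B] holding=-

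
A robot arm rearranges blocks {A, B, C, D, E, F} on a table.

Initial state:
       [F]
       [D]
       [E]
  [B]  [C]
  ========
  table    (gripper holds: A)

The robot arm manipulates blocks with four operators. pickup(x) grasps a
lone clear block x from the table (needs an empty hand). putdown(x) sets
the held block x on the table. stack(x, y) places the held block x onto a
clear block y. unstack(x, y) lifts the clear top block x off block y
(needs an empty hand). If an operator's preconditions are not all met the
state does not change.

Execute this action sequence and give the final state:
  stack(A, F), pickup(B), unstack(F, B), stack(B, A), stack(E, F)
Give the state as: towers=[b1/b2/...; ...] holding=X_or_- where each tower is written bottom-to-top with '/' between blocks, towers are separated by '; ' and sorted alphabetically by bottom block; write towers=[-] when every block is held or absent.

step 1 (stack(A, F)): towers=[B; C/E/D/F/A] holding=-
step 2 (pickup(B)): towers=[C/E/D/F/A] holding=B
step 3 (unstack(F, B)) [no-op]: towers=[C/E/D/F/A] holding=B
step 4 (stack(B, A)): towers=[C/E/D/F/A/B] holding=-
step 5 (stack(E, F)) [no-op]: towers=[C/E/D/F/A/B] holding=-

towers=[C/E/D/F/A/B] holding=-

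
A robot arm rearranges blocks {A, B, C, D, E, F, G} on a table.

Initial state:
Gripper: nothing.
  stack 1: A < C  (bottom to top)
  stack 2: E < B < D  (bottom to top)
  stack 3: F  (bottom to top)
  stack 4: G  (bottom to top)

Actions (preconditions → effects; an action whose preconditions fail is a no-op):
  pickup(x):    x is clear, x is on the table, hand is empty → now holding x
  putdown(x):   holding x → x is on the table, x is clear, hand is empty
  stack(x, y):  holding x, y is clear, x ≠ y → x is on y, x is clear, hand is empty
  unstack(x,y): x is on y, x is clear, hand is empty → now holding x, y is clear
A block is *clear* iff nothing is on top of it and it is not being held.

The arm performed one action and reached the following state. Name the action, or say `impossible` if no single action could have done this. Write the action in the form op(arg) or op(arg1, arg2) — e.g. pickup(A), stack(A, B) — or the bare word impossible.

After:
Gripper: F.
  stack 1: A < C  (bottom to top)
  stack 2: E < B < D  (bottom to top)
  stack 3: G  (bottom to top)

pickup(F)

target: towers=[A/C; E/B/D; G] holding=F
         pickup(F) → towers=[A/C; E/B/D; G] holding=F  ← match
         pickup(G) → towers=[A/C; E/B/D; F] holding=G
     unstack(D, B) → towers=[A/C; E/B; F; G] holding=D
     unstack(C, A) → towers=[A; E/B/D; F; G] holding=C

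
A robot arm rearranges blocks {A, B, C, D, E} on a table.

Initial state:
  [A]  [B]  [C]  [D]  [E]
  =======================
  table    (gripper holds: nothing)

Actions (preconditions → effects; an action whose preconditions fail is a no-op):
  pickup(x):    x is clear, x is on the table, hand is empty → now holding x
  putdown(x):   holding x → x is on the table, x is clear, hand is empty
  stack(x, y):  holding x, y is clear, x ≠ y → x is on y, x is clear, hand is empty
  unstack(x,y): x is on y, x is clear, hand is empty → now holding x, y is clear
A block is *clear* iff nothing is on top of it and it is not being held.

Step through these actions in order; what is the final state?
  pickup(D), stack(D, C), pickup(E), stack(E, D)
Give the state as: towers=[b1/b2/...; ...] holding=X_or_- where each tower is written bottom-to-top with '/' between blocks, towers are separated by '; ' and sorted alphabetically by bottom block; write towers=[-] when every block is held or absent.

towers=[A; B; C/D/E] holding=-

step 1 (pickup(D)): towers=[A; B; C; E] holding=D
step 2 (stack(D, C)): towers=[A; B; C/D; E] holding=-
step 3 (pickup(E)): towers=[A; B; C/D] holding=E
step 4 (stack(E, D)): towers=[A; B; C/D/E] holding=-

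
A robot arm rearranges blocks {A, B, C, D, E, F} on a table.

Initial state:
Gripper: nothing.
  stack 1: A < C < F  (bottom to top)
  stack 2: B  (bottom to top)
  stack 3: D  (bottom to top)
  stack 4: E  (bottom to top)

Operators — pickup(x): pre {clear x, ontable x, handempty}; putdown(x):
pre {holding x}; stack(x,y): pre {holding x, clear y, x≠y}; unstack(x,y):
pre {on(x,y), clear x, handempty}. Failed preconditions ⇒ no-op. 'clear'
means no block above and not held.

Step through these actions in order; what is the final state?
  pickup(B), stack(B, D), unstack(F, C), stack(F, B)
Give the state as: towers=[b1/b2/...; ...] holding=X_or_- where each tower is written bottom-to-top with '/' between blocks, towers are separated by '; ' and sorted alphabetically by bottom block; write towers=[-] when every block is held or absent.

towers=[A/C; D/B/F; E] holding=-

step 1 (pickup(B)): towers=[A/C/F; D; E] holding=B
step 2 (stack(B, D)): towers=[A/C/F; D/B; E] holding=-
step 3 (unstack(F, C)): towers=[A/C; D/B; E] holding=F
step 4 (stack(F, B)): towers=[A/C; D/B/F; E] holding=-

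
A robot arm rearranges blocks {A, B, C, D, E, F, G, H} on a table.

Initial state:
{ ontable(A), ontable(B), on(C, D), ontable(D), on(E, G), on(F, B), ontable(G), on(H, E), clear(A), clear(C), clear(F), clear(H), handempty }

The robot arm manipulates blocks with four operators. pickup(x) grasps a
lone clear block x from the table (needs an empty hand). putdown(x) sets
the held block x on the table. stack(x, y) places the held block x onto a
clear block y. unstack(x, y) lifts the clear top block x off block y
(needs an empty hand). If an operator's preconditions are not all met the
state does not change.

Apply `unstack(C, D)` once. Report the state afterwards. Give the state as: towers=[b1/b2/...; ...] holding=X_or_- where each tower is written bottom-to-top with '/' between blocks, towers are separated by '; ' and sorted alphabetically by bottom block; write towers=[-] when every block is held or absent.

before: towers=[A; B/F; D/C; G/E/H] holding=-
pre[unstack(C, D)]: on(C,D) yes, clear(C) yes, handempty yes
all met → apply unstack(C, D)
after:  towers=[A; B/F; D; G/E/H] holding=C

towers=[A; B/F; D; G/E/H] holding=C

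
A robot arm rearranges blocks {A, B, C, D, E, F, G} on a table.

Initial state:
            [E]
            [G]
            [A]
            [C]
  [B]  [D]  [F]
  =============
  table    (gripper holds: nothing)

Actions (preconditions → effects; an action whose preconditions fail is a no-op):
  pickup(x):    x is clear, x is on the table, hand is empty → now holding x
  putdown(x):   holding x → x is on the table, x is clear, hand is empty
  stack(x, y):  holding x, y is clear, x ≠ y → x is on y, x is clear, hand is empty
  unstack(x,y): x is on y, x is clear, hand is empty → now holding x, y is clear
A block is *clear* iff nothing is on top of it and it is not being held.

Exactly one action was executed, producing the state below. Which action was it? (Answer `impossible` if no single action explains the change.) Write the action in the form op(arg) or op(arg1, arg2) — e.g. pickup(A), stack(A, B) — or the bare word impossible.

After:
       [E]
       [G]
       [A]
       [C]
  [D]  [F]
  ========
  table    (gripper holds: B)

pickup(B)

target: towers=[D; F/C/A/G/E] holding=B
         pickup(B) → towers=[D; F/C/A/G/E] holding=B  ← match
         pickup(D) → towers=[B; F/C/A/G/E] holding=D
     unstack(E, G) → towers=[B; D; F/C/A/G] holding=E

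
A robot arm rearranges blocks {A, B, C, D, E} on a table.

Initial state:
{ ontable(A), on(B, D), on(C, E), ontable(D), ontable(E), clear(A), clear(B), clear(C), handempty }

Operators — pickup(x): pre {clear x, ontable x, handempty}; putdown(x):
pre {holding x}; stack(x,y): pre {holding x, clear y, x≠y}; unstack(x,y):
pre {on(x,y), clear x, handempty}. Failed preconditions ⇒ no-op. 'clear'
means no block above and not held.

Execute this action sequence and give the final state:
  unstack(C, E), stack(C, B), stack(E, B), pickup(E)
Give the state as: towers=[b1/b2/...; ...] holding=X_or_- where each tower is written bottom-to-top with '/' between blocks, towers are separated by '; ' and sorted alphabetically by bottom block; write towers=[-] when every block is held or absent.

step 1 (unstack(C, E)): towers=[A; D/B; E] holding=C
step 2 (stack(C, B)): towers=[A; D/B/C; E] holding=-
step 3 (stack(E, B)) [no-op]: towers=[A; D/B/C; E] holding=-
step 4 (pickup(E)): towers=[A; D/B/C] holding=E

towers=[A; D/B/C] holding=E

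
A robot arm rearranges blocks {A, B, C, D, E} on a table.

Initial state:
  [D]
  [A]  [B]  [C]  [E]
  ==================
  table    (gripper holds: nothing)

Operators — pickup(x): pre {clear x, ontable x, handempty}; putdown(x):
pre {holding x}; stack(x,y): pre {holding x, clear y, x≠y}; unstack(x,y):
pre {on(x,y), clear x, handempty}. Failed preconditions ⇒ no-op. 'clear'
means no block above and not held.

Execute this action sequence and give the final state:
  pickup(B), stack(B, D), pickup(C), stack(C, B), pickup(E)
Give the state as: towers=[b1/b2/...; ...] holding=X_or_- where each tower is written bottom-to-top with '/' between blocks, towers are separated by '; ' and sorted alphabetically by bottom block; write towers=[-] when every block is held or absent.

towers=[A/D/B/C] holding=E

step 1 (pickup(B)): towers=[A/D; C; E] holding=B
step 2 (stack(B, D)): towers=[A/D/B; C; E] holding=-
step 3 (pickup(C)): towers=[A/D/B; E] holding=C
step 4 (stack(C, B)): towers=[A/D/B/C; E] holding=-
step 5 (pickup(E)): towers=[A/D/B/C] holding=E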